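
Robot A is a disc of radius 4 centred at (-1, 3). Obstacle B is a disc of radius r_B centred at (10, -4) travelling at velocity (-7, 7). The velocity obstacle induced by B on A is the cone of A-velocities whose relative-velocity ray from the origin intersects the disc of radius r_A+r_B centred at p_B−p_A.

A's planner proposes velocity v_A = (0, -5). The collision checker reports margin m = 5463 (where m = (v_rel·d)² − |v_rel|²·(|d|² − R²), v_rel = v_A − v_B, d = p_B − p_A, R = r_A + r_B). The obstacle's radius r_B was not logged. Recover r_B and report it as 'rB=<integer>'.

m = 5463
d = (11, -7);  v_rel = (7, -12),  |v_rel|² = 193
v_rel×d = (7)·(-7) − (-12)·(11) = 83
since m = R²·193 − 83²:  R² = (6889 + 5463) / 193 = 64
R = √64 = 8  ⇒  r_B = 8 − 4 = 4

rB=4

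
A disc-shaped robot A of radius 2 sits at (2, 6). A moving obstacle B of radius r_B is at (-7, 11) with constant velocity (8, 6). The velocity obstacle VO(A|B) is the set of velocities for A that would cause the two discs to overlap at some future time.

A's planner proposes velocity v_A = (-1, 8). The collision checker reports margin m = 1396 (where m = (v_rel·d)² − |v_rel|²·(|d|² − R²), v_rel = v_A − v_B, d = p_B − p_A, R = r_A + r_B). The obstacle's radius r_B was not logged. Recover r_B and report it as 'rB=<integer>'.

m = 1396
d = (-9, 5);  v_rel = (-9, 2),  |v_rel|² = 85
v_rel×d = (-9)·(5) − (2)·(-9) = -27
since m = R²·85 − (-27)²:  R² = (729 + 1396) / 85 = 25
R = √25 = 5  ⇒  r_B = 5 − 2 = 3

rB=3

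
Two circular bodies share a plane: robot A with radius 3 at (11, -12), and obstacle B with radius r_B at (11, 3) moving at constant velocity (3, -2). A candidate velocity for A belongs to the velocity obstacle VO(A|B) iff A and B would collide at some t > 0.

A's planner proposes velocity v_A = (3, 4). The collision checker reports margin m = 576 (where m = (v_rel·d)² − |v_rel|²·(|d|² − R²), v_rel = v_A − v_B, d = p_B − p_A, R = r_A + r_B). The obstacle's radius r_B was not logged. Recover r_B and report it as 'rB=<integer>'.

m = 576
d = (0, 15);  v_rel = (0, 6),  |v_rel|² = 36
v_rel×d = (0)·(15) − (6)·(0) = 0
since m = R²·36 − 0²:  R² = (0 + 576) / 36 = 16
R = √16 = 4  ⇒  r_B = 4 − 3 = 1

rB=1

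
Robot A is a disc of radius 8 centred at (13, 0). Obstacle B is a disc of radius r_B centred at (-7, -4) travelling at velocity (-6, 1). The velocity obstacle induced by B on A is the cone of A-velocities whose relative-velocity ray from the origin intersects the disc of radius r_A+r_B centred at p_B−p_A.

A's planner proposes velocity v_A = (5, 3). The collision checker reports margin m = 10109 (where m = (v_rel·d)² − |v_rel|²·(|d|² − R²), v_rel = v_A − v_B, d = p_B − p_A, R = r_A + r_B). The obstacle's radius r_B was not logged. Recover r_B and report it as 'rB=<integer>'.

m = 10109
d = (-20, -4);  v_rel = (11, 2),  |v_rel|² = 125
v_rel×d = (11)·(-4) − (2)·(-20) = -4
since m = R²·125 − (-4)²:  R² = (16 + 10109) / 125 = 81
R = √81 = 9  ⇒  r_B = 9 − 8 = 1

rB=1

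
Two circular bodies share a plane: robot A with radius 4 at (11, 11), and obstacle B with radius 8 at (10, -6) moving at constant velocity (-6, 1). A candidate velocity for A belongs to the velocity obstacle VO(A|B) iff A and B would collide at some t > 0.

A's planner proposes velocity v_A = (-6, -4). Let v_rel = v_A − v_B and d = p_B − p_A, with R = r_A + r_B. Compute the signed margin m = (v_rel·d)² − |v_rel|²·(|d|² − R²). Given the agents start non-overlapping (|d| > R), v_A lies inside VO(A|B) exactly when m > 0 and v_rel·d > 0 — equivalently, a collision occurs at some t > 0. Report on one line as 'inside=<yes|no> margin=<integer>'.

d = (-1, -17),  |d|² = 290;  R = 4+8 = 12,  c = 290−12² = 146
v_rel = (0, -5),  |v_rel|² = 25;  v_rel·d = (0)·(-1) + (-5)·(-17) = 85
25·t² − 170·t + 146 = 0  ⇒  m = 85² − 25·146 = 3575
m = 3575 > 0,  v_rel·d = 85 > 0  ⇒  inside

inside=yes margin=3575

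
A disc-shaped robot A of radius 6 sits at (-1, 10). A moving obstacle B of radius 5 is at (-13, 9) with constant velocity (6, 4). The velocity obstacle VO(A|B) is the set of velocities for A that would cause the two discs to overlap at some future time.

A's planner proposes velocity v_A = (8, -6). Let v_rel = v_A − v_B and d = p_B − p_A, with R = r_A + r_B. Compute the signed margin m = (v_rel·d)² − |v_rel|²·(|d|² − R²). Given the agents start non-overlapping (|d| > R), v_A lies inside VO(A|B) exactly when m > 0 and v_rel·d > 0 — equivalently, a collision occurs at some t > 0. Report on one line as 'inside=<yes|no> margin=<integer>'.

d = (-12, -1),  |d|² = 145;  R = 6+5 = 11,  c = 145−11² = 24
v_rel = (2, -10),  |v_rel|² = 104;  v_rel·d = (2)·(-12) + (-10)·(-1) = -14
104·t² + 28·t + 24 = 0  ⇒  m = (-14)² − 104·24 = -2300
m = -2300 < 0,  v_rel·d = -14 < 0  ⇒  outside

inside=no margin=-2300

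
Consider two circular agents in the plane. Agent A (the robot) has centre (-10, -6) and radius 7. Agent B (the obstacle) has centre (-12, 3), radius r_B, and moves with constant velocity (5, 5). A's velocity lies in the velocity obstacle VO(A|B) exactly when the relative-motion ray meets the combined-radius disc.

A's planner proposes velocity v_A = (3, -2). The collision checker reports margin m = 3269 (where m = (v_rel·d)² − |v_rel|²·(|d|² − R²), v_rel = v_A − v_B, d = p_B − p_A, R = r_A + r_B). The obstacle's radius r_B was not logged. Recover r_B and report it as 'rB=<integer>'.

m = 3269
d = (-2, 9);  v_rel = (-2, -7),  |v_rel|² = 53
v_rel×d = (-2)·(9) − (-7)·(-2) = -32
since m = R²·53 − (-32)²:  R² = (1024 + 3269) / 53 = 81
R = √81 = 9  ⇒  r_B = 9 − 7 = 2

rB=2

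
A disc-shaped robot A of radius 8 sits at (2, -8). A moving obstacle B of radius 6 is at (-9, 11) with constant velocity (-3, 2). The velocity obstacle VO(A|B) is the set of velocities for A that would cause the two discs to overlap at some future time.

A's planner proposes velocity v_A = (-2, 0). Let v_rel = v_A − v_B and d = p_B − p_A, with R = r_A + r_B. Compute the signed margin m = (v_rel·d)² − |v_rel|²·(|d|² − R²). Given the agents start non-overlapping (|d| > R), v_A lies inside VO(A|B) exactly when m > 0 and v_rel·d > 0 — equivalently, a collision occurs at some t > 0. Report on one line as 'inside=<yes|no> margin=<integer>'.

d = (-11, 19),  |d|² = 482;  R = 8+6 = 14,  c = 482−14² = 286
v_rel = (1, -2),  |v_rel|² = 5;  v_rel·d = (1)·(-11) + (-2)·(19) = -49
5·t² + 98·t + 286 = 0  ⇒  m = (-49)² − 5·286 = 971
m = 971 > 0,  v_rel·d = -49 < 0  ⇒  outside

inside=no margin=971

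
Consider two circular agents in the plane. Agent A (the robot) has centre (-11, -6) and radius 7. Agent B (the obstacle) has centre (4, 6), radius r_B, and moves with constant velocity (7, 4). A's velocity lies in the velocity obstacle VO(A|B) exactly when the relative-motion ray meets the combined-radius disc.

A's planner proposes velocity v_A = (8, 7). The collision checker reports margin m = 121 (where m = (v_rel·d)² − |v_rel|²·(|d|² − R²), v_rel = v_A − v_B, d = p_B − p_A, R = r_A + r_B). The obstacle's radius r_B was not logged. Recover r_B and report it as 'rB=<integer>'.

m = 121
d = (15, 12);  v_rel = (1, 3),  |v_rel|² = 10
v_rel×d = (1)·(12) − (3)·(15) = -33
since m = R²·10 − (-33)²:  R² = (1089 + 121) / 10 = 121
R = √121 = 11  ⇒  r_B = 11 − 7 = 4

rB=4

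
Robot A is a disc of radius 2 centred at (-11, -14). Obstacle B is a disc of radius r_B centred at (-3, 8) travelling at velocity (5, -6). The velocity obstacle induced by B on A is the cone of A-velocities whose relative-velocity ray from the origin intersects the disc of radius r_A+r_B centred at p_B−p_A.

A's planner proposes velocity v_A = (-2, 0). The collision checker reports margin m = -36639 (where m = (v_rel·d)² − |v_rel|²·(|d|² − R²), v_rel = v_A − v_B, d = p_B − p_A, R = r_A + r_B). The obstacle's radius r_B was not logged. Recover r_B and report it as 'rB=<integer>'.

m = -36639
d = (8, 22);  v_rel = (-7, 6),  |v_rel|² = 85
v_rel×d = (-7)·(22) − (6)·(8) = -202
since m = R²·85 − (-202)²:  R² = (40804 + -36639) / 85 = 49
R = √49 = 7  ⇒  r_B = 7 − 2 = 5

rB=5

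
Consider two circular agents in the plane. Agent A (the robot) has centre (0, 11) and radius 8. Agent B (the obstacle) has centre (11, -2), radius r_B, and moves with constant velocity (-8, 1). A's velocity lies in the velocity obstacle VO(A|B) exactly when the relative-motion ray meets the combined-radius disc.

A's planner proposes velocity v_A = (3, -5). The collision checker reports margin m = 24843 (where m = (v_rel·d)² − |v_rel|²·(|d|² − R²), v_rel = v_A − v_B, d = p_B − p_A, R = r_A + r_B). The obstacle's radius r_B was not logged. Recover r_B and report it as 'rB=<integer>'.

m = 24843
d = (11, -13);  v_rel = (11, -6),  |v_rel|² = 157
v_rel×d = (11)·(-13) − (-6)·(11) = -77
since m = R²·157 − (-77)²:  R² = (5929 + 24843) / 157 = 196
R = √196 = 14  ⇒  r_B = 14 − 8 = 6

rB=6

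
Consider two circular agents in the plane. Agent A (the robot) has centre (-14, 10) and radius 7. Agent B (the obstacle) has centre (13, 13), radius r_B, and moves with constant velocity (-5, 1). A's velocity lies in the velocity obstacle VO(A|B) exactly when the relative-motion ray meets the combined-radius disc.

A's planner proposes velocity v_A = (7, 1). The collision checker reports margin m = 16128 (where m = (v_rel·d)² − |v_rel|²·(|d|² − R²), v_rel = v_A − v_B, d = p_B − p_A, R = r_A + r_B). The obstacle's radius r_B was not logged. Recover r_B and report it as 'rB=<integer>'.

m = 16128
d = (27, 3);  v_rel = (12, 0),  |v_rel|² = 144
v_rel×d = (12)·(3) − (0)·(27) = 36
since m = R²·144 − 36²:  R² = (1296 + 16128) / 144 = 121
R = √121 = 11  ⇒  r_B = 11 − 7 = 4

rB=4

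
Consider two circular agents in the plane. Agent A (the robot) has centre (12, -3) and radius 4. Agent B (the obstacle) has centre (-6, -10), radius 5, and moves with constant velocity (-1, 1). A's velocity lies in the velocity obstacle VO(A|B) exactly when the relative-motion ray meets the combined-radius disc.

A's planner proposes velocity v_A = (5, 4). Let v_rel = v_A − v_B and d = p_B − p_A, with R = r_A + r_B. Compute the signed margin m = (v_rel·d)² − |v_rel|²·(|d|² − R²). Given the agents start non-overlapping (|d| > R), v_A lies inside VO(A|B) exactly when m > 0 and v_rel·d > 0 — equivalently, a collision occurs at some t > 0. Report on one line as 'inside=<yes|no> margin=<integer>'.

d = (-18, -7),  |d|² = 373;  R = 4+5 = 9,  c = 373−9² = 292
v_rel = (6, 3),  |v_rel|² = 45;  v_rel·d = (6)·(-18) + (3)·(-7) = -129
45·t² + 258·t + 292 = 0  ⇒  m = (-129)² − 45·292 = 3501
m = 3501 > 0,  v_rel·d = -129 < 0  ⇒  outside

inside=no margin=3501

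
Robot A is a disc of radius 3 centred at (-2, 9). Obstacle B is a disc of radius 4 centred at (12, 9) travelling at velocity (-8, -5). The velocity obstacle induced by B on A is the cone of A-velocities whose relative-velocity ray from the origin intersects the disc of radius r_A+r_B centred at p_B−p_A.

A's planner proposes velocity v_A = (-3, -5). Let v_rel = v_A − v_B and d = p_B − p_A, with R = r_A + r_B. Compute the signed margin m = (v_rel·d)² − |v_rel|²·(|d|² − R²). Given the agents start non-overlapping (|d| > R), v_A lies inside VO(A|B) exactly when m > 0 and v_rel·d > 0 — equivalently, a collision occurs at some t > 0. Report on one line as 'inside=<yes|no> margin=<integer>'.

d = (14, 0),  |d|² = 196;  R = 3+4 = 7,  c = 196−7² = 147
v_rel = (5, 0),  |v_rel|² = 25;  v_rel·d = (5)·(14) + (0)·(0) = 70
25·t² − 140·t + 147 = 0  ⇒  m = 70² − 25·147 = 1225
m = 1225 > 0,  v_rel·d = 70 > 0  ⇒  inside

inside=yes margin=1225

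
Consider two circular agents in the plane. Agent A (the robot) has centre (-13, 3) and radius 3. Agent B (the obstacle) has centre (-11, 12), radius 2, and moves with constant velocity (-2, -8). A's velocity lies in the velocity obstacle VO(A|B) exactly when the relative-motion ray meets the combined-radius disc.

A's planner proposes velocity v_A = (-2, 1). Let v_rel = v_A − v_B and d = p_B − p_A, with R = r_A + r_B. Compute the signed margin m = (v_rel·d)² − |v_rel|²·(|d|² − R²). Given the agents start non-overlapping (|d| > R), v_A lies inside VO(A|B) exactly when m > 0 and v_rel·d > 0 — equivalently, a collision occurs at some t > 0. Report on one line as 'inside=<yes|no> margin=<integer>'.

d = (2, 9),  |d|² = 85;  R = 3+2 = 5,  c = 85−5² = 60
v_rel = (0, 9),  |v_rel|² = 81;  v_rel·d = (0)·(2) + (9)·(9) = 81
81·t² − 162·t + 60 = 0  ⇒  m = 81² − 81·60 = 1701
m = 1701 > 0,  v_rel·d = 81 > 0  ⇒  inside

inside=yes margin=1701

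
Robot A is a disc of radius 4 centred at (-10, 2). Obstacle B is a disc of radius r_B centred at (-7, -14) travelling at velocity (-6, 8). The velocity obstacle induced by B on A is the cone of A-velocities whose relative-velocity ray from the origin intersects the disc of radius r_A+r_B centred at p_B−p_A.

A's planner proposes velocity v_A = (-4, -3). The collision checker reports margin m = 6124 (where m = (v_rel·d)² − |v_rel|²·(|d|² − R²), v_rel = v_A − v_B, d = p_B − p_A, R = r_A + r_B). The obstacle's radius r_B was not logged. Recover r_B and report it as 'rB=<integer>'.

m = 6124
d = (3, -16);  v_rel = (2, -11),  |v_rel|² = 125
v_rel×d = (2)·(-16) − (-11)·(3) = 1
since m = R²·125 − 1²:  R² = (1 + 6124) / 125 = 49
R = √49 = 7  ⇒  r_B = 7 − 4 = 3

rB=3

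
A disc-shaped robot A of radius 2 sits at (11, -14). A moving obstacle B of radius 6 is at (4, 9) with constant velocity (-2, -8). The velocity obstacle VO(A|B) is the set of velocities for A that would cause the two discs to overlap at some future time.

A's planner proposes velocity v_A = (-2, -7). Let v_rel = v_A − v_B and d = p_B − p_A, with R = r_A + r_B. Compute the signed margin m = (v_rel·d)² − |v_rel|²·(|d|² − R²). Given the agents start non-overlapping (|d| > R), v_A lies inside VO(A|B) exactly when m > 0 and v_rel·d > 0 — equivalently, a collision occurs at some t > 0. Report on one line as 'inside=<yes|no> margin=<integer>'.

d = (-7, 23),  |d|² = 578;  R = 2+6 = 8,  c = 578−8² = 514
v_rel = (0, 1),  |v_rel|² = 1;  v_rel·d = (0)·(-7) + (1)·(23) = 23
1·t² − 46·t + 514 = 0  ⇒  m = 23² − 1·514 = 15
m = 15 > 0,  v_rel·d = 23 > 0  ⇒  inside

inside=yes margin=15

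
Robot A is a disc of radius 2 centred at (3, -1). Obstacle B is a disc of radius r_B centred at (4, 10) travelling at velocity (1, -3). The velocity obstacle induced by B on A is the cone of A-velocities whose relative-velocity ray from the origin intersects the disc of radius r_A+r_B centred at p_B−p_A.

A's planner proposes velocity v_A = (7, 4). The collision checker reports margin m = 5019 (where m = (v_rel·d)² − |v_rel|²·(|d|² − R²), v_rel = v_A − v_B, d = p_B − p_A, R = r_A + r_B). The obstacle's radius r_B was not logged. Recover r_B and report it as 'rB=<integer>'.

m = 5019
d = (1, 11);  v_rel = (6, 7),  |v_rel|² = 85
v_rel×d = (6)·(11) − (7)·(1) = 59
since m = R²·85 − 59²:  R² = (3481 + 5019) / 85 = 100
R = √100 = 10  ⇒  r_B = 10 − 2 = 8

rB=8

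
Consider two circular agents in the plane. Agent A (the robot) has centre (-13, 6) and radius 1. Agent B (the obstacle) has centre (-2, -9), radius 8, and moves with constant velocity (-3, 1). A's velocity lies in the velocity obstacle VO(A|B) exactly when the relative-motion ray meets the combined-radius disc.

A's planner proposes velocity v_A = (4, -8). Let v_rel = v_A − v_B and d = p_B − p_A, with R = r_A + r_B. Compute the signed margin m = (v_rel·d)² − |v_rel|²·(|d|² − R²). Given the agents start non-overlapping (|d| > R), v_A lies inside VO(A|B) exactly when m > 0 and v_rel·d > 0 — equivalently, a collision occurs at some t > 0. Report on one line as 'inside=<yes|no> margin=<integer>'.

d = (11, -15),  |d|² = 346;  R = 1+8 = 9,  c = 346−9² = 265
v_rel = (7, -9),  |v_rel|² = 130;  v_rel·d = (7)·(11) + (-9)·(-15) = 212
130·t² − 424·t + 265 = 0  ⇒  m = 212² − 130·265 = 10494
m = 10494 > 0,  v_rel·d = 212 > 0  ⇒  inside

inside=yes margin=10494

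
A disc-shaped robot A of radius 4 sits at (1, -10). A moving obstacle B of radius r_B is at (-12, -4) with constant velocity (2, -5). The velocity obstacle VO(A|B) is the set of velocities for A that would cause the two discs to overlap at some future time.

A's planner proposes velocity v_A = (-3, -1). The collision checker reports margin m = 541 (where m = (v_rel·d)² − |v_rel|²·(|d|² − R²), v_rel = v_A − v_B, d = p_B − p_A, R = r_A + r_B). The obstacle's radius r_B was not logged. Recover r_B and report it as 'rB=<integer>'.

m = 541
d = (-13, 6);  v_rel = (-5, 4),  |v_rel|² = 41
v_rel×d = (-5)·(6) − (4)·(-13) = 22
since m = R²·41 − 22²:  R² = (484 + 541) / 41 = 25
R = √25 = 5  ⇒  r_B = 5 − 4 = 1

rB=1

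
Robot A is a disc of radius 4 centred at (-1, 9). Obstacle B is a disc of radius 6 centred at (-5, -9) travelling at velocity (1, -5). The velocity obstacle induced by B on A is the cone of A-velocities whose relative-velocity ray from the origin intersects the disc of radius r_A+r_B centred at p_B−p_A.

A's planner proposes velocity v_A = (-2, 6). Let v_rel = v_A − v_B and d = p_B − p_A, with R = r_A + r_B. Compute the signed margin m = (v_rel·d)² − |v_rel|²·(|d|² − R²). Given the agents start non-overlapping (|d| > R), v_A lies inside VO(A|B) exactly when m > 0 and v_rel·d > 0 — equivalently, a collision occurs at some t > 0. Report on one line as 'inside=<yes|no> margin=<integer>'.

d = (-4, -18),  |d|² = 340;  R = 4+6 = 10,  c = 340−10² = 240
v_rel = (-3, 11),  |v_rel|² = 130;  v_rel·d = (-3)·(-4) + (11)·(-18) = -186
130·t² + 372·t + 240 = 0  ⇒  m = (-186)² − 130·240 = 3396
m = 3396 > 0,  v_rel·d = -186 < 0  ⇒  outside

inside=no margin=3396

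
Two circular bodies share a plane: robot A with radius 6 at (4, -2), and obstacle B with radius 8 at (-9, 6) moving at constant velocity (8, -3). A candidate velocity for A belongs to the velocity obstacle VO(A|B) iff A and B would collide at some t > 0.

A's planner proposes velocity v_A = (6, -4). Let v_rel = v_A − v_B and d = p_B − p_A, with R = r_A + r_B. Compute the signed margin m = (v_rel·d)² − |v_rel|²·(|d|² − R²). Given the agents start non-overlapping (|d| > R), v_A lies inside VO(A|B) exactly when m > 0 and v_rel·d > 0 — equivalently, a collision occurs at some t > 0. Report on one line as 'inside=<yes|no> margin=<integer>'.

d = (-13, 8),  |d|² = 233;  R = 6+8 = 14,  c = 233−14² = 37
v_rel = (-2, -1),  |v_rel|² = 5;  v_rel·d = (-2)·(-13) + (-1)·(8) = 18
5·t² − 36·t + 37 = 0  ⇒  m = 18² − 5·37 = 139
m = 139 > 0,  v_rel·d = 18 > 0  ⇒  inside

inside=yes margin=139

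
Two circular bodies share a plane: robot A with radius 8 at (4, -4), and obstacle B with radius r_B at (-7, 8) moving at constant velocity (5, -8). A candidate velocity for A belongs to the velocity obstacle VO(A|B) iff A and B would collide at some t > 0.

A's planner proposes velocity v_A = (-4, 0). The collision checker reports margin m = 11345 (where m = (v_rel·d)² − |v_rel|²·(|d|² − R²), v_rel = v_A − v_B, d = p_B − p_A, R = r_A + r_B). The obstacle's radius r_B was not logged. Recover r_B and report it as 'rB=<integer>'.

m = 11345
d = (-11, 12);  v_rel = (-9, 8),  |v_rel|² = 145
v_rel×d = (-9)·(12) − (8)·(-11) = -20
since m = R²·145 − (-20)²:  R² = (400 + 11345) / 145 = 81
R = √81 = 9  ⇒  r_B = 9 − 8 = 1

rB=1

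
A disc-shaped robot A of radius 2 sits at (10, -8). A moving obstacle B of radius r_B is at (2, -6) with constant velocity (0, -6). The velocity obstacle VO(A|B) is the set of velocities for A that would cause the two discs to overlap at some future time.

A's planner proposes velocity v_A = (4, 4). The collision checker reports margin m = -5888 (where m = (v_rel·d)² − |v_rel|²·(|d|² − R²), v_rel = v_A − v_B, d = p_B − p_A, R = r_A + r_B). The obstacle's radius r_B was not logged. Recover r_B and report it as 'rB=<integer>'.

m = -5888
d = (-8, 2);  v_rel = (4, 10),  |v_rel|² = 116
v_rel×d = (4)·(2) − (10)·(-8) = 88
since m = R²·116 − 88²:  R² = (7744 + -5888) / 116 = 16
R = √16 = 4  ⇒  r_B = 4 − 2 = 2

rB=2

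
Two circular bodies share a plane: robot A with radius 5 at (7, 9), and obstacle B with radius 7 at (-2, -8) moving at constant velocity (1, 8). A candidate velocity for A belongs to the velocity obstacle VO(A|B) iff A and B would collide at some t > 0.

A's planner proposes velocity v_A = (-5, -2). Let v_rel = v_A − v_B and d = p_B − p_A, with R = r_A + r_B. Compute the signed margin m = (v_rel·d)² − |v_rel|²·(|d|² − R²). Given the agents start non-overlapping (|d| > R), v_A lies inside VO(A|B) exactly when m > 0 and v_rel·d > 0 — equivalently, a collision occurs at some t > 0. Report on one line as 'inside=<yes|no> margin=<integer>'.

d = (-9, -17),  |d|² = 370;  R = 5+7 = 12,  c = 370−12² = 226
v_rel = (-6, -10),  |v_rel|² = 136;  v_rel·d = (-6)·(-9) + (-10)·(-17) = 224
136·t² − 448·t + 226 = 0  ⇒  m = 224² − 136·226 = 19440
m = 19440 > 0,  v_rel·d = 224 > 0  ⇒  inside

inside=yes margin=19440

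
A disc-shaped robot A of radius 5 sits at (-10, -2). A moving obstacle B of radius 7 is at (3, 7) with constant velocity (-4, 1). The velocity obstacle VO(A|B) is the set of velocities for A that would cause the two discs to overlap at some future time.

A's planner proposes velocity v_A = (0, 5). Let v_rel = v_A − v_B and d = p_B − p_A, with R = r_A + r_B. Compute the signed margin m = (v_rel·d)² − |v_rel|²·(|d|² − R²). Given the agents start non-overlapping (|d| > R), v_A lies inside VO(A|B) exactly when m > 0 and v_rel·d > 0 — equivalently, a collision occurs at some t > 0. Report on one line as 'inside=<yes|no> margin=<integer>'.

d = (13, 9),  |d|² = 250;  R = 5+7 = 12,  c = 250−12² = 106
v_rel = (4, 4),  |v_rel|² = 32;  v_rel·d = (4)·(13) + (4)·(9) = 88
32·t² − 176·t + 106 = 0  ⇒  m = 88² − 32·106 = 4352
m = 4352 > 0,  v_rel·d = 88 > 0  ⇒  inside

inside=yes margin=4352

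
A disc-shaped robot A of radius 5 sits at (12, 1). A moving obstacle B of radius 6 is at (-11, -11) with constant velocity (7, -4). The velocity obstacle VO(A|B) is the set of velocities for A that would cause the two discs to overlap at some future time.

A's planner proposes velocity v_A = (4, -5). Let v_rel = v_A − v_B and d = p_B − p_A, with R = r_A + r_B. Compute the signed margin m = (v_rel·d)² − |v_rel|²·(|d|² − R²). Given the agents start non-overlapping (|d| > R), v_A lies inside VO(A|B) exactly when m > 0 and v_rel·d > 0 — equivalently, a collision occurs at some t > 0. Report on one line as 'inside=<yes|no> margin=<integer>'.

d = (-23, -12),  |d|² = 673;  R = 5+6 = 11,  c = 673−11² = 552
v_rel = (-3, -1),  |v_rel|² = 10;  v_rel·d = (-3)·(-23) + (-1)·(-12) = 81
10·t² − 162·t + 552 = 0  ⇒  m = 81² − 10·552 = 1041
m = 1041 > 0,  v_rel·d = 81 > 0  ⇒  inside

inside=yes margin=1041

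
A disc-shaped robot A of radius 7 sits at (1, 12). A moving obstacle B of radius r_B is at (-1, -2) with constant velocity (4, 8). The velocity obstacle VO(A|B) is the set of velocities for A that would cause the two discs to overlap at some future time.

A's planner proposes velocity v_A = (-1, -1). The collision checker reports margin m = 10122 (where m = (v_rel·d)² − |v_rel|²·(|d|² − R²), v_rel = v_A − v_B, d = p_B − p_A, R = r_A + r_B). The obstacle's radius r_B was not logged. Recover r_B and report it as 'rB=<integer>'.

m = 10122
d = (-2, -14);  v_rel = (-5, -9),  |v_rel|² = 106
v_rel×d = (-5)·(-14) − (-9)·(-2) = 52
since m = R²·106 − 52²:  R² = (2704 + 10122) / 106 = 121
R = √121 = 11  ⇒  r_B = 11 − 7 = 4

rB=4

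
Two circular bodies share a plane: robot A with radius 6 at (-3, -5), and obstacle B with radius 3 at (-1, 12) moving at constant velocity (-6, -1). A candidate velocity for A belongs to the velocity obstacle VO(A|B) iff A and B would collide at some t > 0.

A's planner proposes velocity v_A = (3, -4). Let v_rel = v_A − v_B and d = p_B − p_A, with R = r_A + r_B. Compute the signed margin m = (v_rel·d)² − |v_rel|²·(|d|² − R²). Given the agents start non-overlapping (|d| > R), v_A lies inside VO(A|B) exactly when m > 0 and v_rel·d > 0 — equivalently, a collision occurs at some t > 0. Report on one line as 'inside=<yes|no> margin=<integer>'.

d = (2, 17),  |d|² = 293;  R = 6+3 = 9,  c = 293−9² = 212
v_rel = (9, -3),  |v_rel|² = 90;  v_rel·d = (9)·(2) + (-3)·(17) = -33
90·t² + 66·t + 212 = 0  ⇒  m = (-33)² − 90·212 = -17991
m = -17991 < 0,  v_rel·d = -33 < 0  ⇒  outside

inside=no margin=-17991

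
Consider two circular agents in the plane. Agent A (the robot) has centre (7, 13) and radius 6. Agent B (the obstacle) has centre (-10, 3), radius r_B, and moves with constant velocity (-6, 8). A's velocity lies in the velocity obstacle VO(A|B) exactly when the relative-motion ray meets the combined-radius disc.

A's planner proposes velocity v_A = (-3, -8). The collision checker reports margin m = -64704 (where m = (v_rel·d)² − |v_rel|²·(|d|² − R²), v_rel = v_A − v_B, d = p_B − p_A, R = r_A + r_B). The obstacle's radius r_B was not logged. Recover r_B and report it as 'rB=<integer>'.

m = -64704
d = (-17, -10);  v_rel = (3, -16),  |v_rel|² = 265
v_rel×d = (3)·(-10) − (-16)·(-17) = -302
since m = R²·265 − (-302)²:  R² = (91204 + -64704) / 265 = 100
R = √100 = 10  ⇒  r_B = 10 − 6 = 4

rB=4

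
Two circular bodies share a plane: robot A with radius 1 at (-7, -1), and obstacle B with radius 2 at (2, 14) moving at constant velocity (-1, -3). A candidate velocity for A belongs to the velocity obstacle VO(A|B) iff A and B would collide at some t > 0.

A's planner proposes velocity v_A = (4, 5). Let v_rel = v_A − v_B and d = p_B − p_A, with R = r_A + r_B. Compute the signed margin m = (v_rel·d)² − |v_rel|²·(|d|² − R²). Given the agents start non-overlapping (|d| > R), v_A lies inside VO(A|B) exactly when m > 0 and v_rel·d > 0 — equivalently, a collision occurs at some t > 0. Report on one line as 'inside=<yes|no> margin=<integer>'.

d = (9, 15),  |d|² = 306;  R = 1+2 = 3,  c = 306−3² = 297
v_rel = (5, 8),  |v_rel|² = 89;  v_rel·d = (5)·(9) + (8)·(15) = 165
89·t² − 330·t + 297 = 0  ⇒  m = 165² − 89·297 = 792
m = 792 > 0,  v_rel·d = 165 > 0  ⇒  inside

inside=yes margin=792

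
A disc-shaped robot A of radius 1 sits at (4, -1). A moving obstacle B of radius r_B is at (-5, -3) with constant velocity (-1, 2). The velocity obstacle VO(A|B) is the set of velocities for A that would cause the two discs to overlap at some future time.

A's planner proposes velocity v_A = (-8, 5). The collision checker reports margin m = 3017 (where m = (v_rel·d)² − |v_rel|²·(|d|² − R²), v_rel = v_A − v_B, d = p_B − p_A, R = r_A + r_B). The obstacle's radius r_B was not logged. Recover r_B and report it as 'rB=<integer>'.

m = 3017
d = (-9, -2);  v_rel = (-7, 3),  |v_rel|² = 58
v_rel×d = (-7)·(-2) − (3)·(-9) = 41
since m = R²·58 − 41²:  R² = (1681 + 3017) / 58 = 81
R = √81 = 9  ⇒  r_B = 9 − 1 = 8

rB=8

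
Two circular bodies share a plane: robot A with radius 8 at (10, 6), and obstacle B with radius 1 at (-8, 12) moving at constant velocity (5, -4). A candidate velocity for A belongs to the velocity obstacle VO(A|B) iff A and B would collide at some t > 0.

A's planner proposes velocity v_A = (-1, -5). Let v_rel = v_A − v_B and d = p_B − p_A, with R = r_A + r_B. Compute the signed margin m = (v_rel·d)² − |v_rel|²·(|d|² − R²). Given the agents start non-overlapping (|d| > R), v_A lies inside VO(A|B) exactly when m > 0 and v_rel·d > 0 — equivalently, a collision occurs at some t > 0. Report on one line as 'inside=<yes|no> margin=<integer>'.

d = (-18, 6),  |d|² = 360;  R = 8+1 = 9,  c = 360−9² = 279
v_rel = (-6, -1),  |v_rel|² = 37;  v_rel·d = (-6)·(-18) + (-1)·(6) = 102
37·t² − 204·t + 279 = 0  ⇒  m = 102² − 37·279 = 81
m = 81 > 0,  v_rel·d = 102 > 0  ⇒  inside

inside=yes margin=81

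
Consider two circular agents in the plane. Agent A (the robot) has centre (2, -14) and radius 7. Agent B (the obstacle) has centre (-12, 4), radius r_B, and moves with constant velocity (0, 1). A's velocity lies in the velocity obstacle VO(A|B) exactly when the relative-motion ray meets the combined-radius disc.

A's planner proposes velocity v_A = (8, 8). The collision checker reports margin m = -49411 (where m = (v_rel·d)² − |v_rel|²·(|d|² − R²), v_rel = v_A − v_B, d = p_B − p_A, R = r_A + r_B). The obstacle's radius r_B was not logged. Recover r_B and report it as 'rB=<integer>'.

m = -49411
d = (-14, 18);  v_rel = (8, 7),  |v_rel|² = 113
v_rel×d = (8)·(18) − (7)·(-14) = 242
since m = R²·113 − 242²:  R² = (58564 + -49411) / 113 = 81
R = √81 = 9  ⇒  r_B = 9 − 7 = 2

rB=2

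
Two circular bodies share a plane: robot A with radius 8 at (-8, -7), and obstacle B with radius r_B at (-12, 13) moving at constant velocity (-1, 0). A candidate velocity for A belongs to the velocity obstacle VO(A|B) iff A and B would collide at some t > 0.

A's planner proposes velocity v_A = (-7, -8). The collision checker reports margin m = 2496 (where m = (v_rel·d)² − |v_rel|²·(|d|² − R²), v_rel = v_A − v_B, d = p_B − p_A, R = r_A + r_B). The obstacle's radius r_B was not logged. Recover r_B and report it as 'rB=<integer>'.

m = 2496
d = (-4, 20);  v_rel = (-6, -8),  |v_rel|² = 100
v_rel×d = (-6)·(20) − (-8)·(-4) = -152
since m = R²·100 − (-152)²:  R² = (23104 + 2496) / 100 = 256
R = √256 = 16  ⇒  r_B = 16 − 8 = 8

rB=8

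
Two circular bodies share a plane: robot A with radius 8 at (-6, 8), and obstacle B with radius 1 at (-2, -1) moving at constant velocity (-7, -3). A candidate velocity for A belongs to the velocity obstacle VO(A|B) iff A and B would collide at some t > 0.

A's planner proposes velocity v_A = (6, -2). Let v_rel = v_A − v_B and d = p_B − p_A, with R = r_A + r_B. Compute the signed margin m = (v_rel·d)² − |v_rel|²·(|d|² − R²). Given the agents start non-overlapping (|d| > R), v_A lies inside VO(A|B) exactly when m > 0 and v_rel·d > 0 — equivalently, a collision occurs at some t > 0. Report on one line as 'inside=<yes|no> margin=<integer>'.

d = (4, -9),  |d|² = 97;  R = 8+1 = 9,  c = 97−9² = 16
v_rel = (13, 1),  |v_rel|² = 170;  v_rel·d = (13)·(4) + (1)·(-9) = 43
170·t² − 86·t + 16 = 0  ⇒  m = 43² − 170·16 = -871
m = -871 < 0,  v_rel·d = 43 > 0  ⇒  outside

inside=no margin=-871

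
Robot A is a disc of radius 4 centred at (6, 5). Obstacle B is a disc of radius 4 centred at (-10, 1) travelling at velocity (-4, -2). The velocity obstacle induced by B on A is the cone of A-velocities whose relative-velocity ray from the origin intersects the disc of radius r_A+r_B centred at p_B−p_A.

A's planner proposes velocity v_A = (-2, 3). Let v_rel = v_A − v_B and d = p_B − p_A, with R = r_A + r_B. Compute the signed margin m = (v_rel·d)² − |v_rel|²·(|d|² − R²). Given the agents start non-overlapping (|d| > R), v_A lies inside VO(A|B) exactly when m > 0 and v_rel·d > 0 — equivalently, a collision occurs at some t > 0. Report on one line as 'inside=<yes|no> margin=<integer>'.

d = (-16, -4),  |d|² = 272;  R = 4+4 = 8,  c = 272−8² = 208
v_rel = (2, 5),  |v_rel|² = 29;  v_rel·d = (2)·(-16) + (5)·(-4) = -52
29·t² + 104·t + 208 = 0  ⇒  m = (-52)² − 29·208 = -3328
m = -3328 < 0,  v_rel·d = -52 < 0  ⇒  outside

inside=no margin=-3328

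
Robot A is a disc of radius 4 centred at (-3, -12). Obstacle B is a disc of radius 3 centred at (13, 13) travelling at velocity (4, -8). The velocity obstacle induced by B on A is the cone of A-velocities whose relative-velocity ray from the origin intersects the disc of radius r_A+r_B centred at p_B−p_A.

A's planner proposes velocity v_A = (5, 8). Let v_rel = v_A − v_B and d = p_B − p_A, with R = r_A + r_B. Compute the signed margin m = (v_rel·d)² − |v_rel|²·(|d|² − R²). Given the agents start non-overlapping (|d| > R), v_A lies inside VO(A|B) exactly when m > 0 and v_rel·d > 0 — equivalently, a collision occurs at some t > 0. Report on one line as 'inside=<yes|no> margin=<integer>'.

d = (16, 25),  |d|² = 881;  R = 4+3 = 7,  c = 881−7² = 832
v_rel = (1, 16),  |v_rel|² = 257;  v_rel·d = (1)·(16) + (16)·(25) = 416
257·t² − 832·t + 832 = 0  ⇒  m = 416² − 257·832 = -40768
m = -40768 < 0,  v_rel·d = 416 > 0  ⇒  outside

inside=no margin=-40768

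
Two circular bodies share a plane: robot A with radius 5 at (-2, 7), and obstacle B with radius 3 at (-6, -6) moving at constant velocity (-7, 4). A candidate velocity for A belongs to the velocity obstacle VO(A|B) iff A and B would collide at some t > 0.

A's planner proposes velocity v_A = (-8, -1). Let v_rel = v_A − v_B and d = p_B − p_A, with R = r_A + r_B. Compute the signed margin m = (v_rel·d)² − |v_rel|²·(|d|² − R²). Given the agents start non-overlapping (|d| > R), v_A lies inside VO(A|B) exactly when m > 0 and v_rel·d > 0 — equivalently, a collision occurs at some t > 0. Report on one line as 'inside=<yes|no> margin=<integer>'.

d = (-4, -13),  |d|² = 185;  R = 5+3 = 8,  c = 185−8² = 121
v_rel = (-1, -5),  |v_rel|² = 26;  v_rel·d = (-1)·(-4) + (-5)·(-13) = 69
26·t² − 138·t + 121 = 0  ⇒  m = 69² − 26·121 = 1615
m = 1615 > 0,  v_rel·d = 69 > 0  ⇒  inside

inside=yes margin=1615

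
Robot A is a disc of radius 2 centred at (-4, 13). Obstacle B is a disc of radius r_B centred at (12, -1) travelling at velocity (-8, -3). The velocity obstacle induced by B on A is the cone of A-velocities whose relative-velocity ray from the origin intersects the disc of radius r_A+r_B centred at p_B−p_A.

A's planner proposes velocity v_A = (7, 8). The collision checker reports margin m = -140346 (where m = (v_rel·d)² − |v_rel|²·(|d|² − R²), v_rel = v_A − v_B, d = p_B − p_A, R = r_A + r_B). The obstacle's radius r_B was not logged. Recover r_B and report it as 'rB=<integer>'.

m = -140346
d = (16, -14);  v_rel = (15, 11),  |v_rel|² = 346
v_rel×d = (15)·(-14) − (11)·(16) = -386
since m = R²·346 − (-386)²:  R² = (148996 + -140346) / 346 = 25
R = √25 = 5  ⇒  r_B = 5 − 2 = 3

rB=3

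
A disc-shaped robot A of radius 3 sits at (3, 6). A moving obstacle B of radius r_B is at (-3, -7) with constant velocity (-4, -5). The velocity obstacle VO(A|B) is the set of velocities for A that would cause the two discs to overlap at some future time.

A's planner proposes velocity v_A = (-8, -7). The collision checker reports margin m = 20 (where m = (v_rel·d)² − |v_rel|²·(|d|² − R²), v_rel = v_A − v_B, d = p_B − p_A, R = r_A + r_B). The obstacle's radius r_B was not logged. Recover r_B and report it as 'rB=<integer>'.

m = 20
d = (-6, -13);  v_rel = (-4, -2),  |v_rel|² = 20
v_rel×d = (-4)·(-13) − (-2)·(-6) = 40
since m = R²·20 − 40²:  R² = (1600 + 20) / 20 = 81
R = √81 = 9  ⇒  r_B = 9 − 3 = 6

rB=6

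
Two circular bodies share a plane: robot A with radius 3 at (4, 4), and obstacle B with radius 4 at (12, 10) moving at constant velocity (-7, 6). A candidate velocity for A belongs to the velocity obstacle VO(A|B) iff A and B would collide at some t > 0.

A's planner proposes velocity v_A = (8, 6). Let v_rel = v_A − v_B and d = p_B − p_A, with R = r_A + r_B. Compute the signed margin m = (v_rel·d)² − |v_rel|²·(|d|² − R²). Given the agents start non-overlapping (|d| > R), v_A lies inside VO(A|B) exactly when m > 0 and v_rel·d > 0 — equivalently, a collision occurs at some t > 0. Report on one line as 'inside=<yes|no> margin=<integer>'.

d = (8, 6),  |d|² = 100;  R = 3+4 = 7,  c = 100−7² = 51
v_rel = (15, 0),  |v_rel|² = 225;  v_rel·d = (15)·(8) + (0)·(6) = 120
225·t² − 240·t + 51 = 0  ⇒  m = 120² − 225·51 = 2925
m = 2925 > 0,  v_rel·d = 120 > 0  ⇒  inside

inside=yes margin=2925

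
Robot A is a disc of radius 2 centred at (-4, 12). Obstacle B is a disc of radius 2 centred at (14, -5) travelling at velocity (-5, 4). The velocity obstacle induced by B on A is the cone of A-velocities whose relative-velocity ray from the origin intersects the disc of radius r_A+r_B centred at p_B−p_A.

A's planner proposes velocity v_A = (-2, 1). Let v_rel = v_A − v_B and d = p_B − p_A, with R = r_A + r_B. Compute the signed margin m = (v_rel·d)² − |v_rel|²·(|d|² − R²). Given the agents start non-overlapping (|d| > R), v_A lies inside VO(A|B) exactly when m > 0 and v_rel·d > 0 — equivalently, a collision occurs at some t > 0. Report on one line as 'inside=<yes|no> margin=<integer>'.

d = (18, -17),  |d|² = 613;  R = 2+2 = 4,  c = 613−4² = 597
v_rel = (3, -3),  |v_rel|² = 18;  v_rel·d = (3)·(18) + (-3)·(-17) = 105
18·t² − 210·t + 597 = 0  ⇒  m = 105² − 18·597 = 279
m = 279 > 0,  v_rel·d = 105 > 0  ⇒  inside

inside=yes margin=279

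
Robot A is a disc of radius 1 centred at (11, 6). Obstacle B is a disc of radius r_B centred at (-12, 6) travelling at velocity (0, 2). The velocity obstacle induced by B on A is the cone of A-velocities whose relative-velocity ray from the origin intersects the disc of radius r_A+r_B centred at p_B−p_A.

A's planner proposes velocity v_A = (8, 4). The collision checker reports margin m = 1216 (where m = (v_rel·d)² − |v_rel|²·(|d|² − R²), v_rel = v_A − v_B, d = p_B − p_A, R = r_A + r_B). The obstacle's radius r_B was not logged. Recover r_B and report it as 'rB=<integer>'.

m = 1216
d = (-23, 0);  v_rel = (8, 2),  |v_rel|² = 68
v_rel×d = (8)·(0) − (2)·(-23) = 46
since m = R²·68 − 46²:  R² = (2116 + 1216) / 68 = 49
R = √49 = 7  ⇒  r_B = 7 − 1 = 6

rB=6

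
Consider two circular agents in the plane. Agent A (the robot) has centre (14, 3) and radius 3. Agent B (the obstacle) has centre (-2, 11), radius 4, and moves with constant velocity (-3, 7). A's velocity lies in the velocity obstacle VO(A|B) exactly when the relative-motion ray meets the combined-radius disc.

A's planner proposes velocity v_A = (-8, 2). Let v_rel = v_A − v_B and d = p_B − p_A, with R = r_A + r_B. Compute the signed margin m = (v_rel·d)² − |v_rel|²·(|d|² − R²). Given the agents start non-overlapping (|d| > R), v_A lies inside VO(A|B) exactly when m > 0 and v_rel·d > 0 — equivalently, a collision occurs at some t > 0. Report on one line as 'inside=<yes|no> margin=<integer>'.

d = (-16, 8),  |d|² = 320;  R = 3+4 = 7,  c = 320−7² = 271
v_rel = (-5, -5),  |v_rel|² = 50;  v_rel·d = (-5)·(-16) + (-5)·(8) = 40
50·t² − 80·t + 271 = 0  ⇒  m = 40² − 50·271 = -11950
m = -11950 < 0,  v_rel·d = 40 > 0  ⇒  outside

inside=no margin=-11950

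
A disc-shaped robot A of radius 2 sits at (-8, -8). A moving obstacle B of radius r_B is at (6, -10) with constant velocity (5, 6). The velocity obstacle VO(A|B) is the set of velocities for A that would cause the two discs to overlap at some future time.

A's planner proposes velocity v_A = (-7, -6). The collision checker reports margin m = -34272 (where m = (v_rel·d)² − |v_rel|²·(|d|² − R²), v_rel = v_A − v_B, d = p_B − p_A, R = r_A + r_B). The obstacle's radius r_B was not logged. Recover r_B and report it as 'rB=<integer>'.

m = -34272
d = (14, -2);  v_rel = (-12, -12),  |v_rel|² = 288
v_rel×d = (-12)·(-2) − (-12)·(14) = 192
since m = R²·288 − 192²:  R² = (36864 + -34272) / 288 = 9
R = √9 = 3  ⇒  r_B = 3 − 2 = 1

rB=1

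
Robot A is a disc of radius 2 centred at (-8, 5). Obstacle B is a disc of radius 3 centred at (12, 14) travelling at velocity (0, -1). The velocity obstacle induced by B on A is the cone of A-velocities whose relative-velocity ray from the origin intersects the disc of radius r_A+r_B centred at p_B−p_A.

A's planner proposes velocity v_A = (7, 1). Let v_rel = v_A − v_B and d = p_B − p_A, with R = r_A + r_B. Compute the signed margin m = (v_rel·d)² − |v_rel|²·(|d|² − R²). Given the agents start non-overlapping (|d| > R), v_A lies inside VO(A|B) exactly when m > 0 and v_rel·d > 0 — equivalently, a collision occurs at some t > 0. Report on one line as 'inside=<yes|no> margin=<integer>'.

d = (20, 9),  |d|² = 481;  R = 2+3 = 5,  c = 481−5² = 456
v_rel = (7, 2),  |v_rel|² = 53;  v_rel·d = (7)·(20) + (2)·(9) = 158
53·t² − 316·t + 456 = 0  ⇒  m = 158² − 53·456 = 796
m = 796 > 0,  v_rel·d = 158 > 0  ⇒  inside

inside=yes margin=796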